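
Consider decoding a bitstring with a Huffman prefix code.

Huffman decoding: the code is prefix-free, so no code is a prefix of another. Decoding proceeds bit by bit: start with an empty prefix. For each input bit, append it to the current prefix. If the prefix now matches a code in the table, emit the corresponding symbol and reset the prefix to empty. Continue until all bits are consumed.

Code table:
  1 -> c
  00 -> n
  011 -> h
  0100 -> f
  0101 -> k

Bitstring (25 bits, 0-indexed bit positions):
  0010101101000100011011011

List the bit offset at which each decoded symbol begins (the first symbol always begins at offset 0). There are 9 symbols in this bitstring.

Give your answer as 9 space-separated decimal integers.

Answer: 0 2 3 7 8 12 16 19 22

Derivation:
Bit 0: prefix='0' (no match yet)
Bit 1: prefix='00' -> emit 'n', reset
Bit 2: prefix='1' -> emit 'c', reset
Bit 3: prefix='0' (no match yet)
Bit 4: prefix='01' (no match yet)
Bit 5: prefix='010' (no match yet)
Bit 6: prefix='0101' -> emit 'k', reset
Bit 7: prefix='1' -> emit 'c', reset
Bit 8: prefix='0' (no match yet)
Bit 9: prefix='01' (no match yet)
Bit 10: prefix='010' (no match yet)
Bit 11: prefix='0100' -> emit 'f', reset
Bit 12: prefix='0' (no match yet)
Bit 13: prefix='01' (no match yet)
Bit 14: prefix='010' (no match yet)
Bit 15: prefix='0100' -> emit 'f', reset
Bit 16: prefix='0' (no match yet)
Bit 17: prefix='01' (no match yet)
Bit 18: prefix='011' -> emit 'h', reset
Bit 19: prefix='0' (no match yet)
Bit 20: prefix='01' (no match yet)
Bit 21: prefix='011' -> emit 'h', reset
Bit 22: prefix='0' (no match yet)
Bit 23: prefix='01' (no match yet)
Bit 24: prefix='011' -> emit 'h', reset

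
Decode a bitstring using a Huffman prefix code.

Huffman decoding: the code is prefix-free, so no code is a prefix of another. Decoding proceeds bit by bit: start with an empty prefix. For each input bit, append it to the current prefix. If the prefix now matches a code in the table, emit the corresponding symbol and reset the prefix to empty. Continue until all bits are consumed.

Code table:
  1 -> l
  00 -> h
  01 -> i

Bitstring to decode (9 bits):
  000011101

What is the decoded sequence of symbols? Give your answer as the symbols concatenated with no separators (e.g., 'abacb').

Answer: hhllli

Derivation:
Bit 0: prefix='0' (no match yet)
Bit 1: prefix='00' -> emit 'h', reset
Bit 2: prefix='0' (no match yet)
Bit 3: prefix='00' -> emit 'h', reset
Bit 4: prefix='1' -> emit 'l', reset
Bit 5: prefix='1' -> emit 'l', reset
Bit 6: prefix='1' -> emit 'l', reset
Bit 7: prefix='0' (no match yet)
Bit 8: prefix='01' -> emit 'i', reset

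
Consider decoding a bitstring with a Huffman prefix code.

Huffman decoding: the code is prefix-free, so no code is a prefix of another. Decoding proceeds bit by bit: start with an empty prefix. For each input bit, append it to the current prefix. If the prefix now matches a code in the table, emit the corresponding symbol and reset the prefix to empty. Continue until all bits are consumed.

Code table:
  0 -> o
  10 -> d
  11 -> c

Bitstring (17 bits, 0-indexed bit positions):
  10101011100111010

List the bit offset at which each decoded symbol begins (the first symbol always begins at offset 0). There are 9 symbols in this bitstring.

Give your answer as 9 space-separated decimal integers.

Bit 0: prefix='1' (no match yet)
Bit 1: prefix='10' -> emit 'd', reset
Bit 2: prefix='1' (no match yet)
Bit 3: prefix='10' -> emit 'd', reset
Bit 4: prefix='1' (no match yet)
Bit 5: prefix='10' -> emit 'd', reset
Bit 6: prefix='1' (no match yet)
Bit 7: prefix='11' -> emit 'c', reset
Bit 8: prefix='1' (no match yet)
Bit 9: prefix='10' -> emit 'd', reset
Bit 10: prefix='0' -> emit 'o', reset
Bit 11: prefix='1' (no match yet)
Bit 12: prefix='11' -> emit 'c', reset
Bit 13: prefix='1' (no match yet)
Bit 14: prefix='10' -> emit 'd', reset
Bit 15: prefix='1' (no match yet)
Bit 16: prefix='10' -> emit 'd', reset

Answer: 0 2 4 6 8 10 11 13 15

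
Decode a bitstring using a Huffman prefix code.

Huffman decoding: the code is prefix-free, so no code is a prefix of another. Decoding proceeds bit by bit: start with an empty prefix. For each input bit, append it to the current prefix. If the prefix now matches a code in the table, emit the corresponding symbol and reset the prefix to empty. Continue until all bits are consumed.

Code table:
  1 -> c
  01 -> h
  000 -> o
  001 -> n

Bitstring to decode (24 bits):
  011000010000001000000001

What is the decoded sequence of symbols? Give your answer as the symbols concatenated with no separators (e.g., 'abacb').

Bit 0: prefix='0' (no match yet)
Bit 1: prefix='01' -> emit 'h', reset
Bit 2: prefix='1' -> emit 'c', reset
Bit 3: prefix='0' (no match yet)
Bit 4: prefix='00' (no match yet)
Bit 5: prefix='000' -> emit 'o', reset
Bit 6: prefix='0' (no match yet)
Bit 7: prefix='01' -> emit 'h', reset
Bit 8: prefix='0' (no match yet)
Bit 9: prefix='00' (no match yet)
Bit 10: prefix='000' -> emit 'o', reset
Bit 11: prefix='0' (no match yet)
Bit 12: prefix='00' (no match yet)
Bit 13: prefix='000' -> emit 'o', reset
Bit 14: prefix='1' -> emit 'c', reset
Bit 15: prefix='0' (no match yet)
Bit 16: prefix='00' (no match yet)
Bit 17: prefix='000' -> emit 'o', reset
Bit 18: prefix='0' (no match yet)
Bit 19: prefix='00' (no match yet)
Bit 20: prefix='000' -> emit 'o', reset
Bit 21: prefix='0' (no match yet)
Bit 22: prefix='00' (no match yet)
Bit 23: prefix='001' -> emit 'n', reset

Answer: hcohoocoon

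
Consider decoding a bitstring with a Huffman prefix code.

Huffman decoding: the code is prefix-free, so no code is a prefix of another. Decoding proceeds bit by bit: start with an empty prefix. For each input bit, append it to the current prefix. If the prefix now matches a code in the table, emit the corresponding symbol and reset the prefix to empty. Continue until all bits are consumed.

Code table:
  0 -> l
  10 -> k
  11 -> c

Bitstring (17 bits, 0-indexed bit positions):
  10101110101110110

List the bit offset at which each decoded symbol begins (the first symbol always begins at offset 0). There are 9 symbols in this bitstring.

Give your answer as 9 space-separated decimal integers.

Answer: 0 2 4 6 8 10 12 14 16

Derivation:
Bit 0: prefix='1' (no match yet)
Bit 1: prefix='10' -> emit 'k', reset
Bit 2: prefix='1' (no match yet)
Bit 3: prefix='10' -> emit 'k', reset
Bit 4: prefix='1' (no match yet)
Bit 5: prefix='11' -> emit 'c', reset
Bit 6: prefix='1' (no match yet)
Bit 7: prefix='10' -> emit 'k', reset
Bit 8: prefix='1' (no match yet)
Bit 9: prefix='10' -> emit 'k', reset
Bit 10: prefix='1' (no match yet)
Bit 11: prefix='11' -> emit 'c', reset
Bit 12: prefix='1' (no match yet)
Bit 13: prefix='10' -> emit 'k', reset
Bit 14: prefix='1' (no match yet)
Bit 15: prefix='11' -> emit 'c', reset
Bit 16: prefix='0' -> emit 'l', reset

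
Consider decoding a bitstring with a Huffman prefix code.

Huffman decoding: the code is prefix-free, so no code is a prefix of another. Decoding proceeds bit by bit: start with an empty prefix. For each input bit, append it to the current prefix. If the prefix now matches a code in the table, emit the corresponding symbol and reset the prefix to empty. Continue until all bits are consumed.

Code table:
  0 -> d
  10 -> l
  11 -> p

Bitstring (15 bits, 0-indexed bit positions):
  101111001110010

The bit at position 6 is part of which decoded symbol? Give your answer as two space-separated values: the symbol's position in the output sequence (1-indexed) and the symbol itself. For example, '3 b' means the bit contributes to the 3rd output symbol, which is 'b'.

Answer: 4 d

Derivation:
Bit 0: prefix='1' (no match yet)
Bit 1: prefix='10' -> emit 'l', reset
Bit 2: prefix='1' (no match yet)
Bit 3: prefix='11' -> emit 'p', reset
Bit 4: prefix='1' (no match yet)
Bit 5: prefix='11' -> emit 'p', reset
Bit 6: prefix='0' -> emit 'd', reset
Bit 7: prefix='0' -> emit 'd', reset
Bit 8: prefix='1' (no match yet)
Bit 9: prefix='11' -> emit 'p', reset
Bit 10: prefix='1' (no match yet)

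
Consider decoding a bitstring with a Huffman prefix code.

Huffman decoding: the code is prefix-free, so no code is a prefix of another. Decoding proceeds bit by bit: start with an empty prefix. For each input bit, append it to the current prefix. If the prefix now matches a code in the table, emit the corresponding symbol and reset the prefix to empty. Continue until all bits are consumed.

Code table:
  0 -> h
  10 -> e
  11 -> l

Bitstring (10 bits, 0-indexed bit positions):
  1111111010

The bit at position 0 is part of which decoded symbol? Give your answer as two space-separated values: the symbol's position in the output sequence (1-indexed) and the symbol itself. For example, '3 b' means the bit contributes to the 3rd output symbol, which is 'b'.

Answer: 1 l

Derivation:
Bit 0: prefix='1' (no match yet)
Bit 1: prefix='11' -> emit 'l', reset
Bit 2: prefix='1' (no match yet)
Bit 3: prefix='11' -> emit 'l', reset
Bit 4: prefix='1' (no match yet)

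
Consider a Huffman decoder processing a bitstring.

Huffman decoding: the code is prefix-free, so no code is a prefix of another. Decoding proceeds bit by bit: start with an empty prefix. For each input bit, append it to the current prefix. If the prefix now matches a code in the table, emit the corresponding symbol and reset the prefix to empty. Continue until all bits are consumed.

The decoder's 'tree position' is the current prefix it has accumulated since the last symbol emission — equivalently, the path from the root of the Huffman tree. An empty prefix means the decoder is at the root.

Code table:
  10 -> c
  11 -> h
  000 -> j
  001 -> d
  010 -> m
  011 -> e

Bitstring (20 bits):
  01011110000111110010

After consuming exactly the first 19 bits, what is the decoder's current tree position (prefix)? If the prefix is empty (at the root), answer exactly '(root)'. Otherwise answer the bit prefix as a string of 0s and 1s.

Answer: 01

Derivation:
Bit 0: prefix='0' (no match yet)
Bit 1: prefix='01' (no match yet)
Bit 2: prefix='010' -> emit 'm', reset
Bit 3: prefix='1' (no match yet)
Bit 4: prefix='11' -> emit 'h', reset
Bit 5: prefix='1' (no match yet)
Bit 6: prefix='11' -> emit 'h', reset
Bit 7: prefix='0' (no match yet)
Bit 8: prefix='00' (no match yet)
Bit 9: prefix='000' -> emit 'j', reset
Bit 10: prefix='0' (no match yet)
Bit 11: prefix='01' (no match yet)
Bit 12: prefix='011' -> emit 'e', reset
Bit 13: prefix='1' (no match yet)
Bit 14: prefix='11' -> emit 'h', reset
Bit 15: prefix='1' (no match yet)
Bit 16: prefix='10' -> emit 'c', reset
Bit 17: prefix='0' (no match yet)
Bit 18: prefix='01' (no match yet)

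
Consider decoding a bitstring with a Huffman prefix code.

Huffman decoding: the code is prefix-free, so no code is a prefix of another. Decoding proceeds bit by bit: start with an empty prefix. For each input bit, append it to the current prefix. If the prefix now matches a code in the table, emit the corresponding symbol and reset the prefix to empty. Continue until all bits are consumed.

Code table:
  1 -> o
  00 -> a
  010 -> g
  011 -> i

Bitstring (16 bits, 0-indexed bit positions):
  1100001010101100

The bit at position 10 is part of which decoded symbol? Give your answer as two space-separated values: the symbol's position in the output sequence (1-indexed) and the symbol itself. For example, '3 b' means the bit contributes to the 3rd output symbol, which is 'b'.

Answer: 7 o

Derivation:
Bit 0: prefix='1' -> emit 'o', reset
Bit 1: prefix='1' -> emit 'o', reset
Bit 2: prefix='0' (no match yet)
Bit 3: prefix='00' -> emit 'a', reset
Bit 4: prefix='0' (no match yet)
Bit 5: prefix='00' -> emit 'a', reset
Bit 6: prefix='1' -> emit 'o', reset
Bit 7: prefix='0' (no match yet)
Bit 8: prefix='01' (no match yet)
Bit 9: prefix='010' -> emit 'g', reset
Bit 10: prefix='1' -> emit 'o', reset
Bit 11: prefix='0' (no match yet)
Bit 12: prefix='01' (no match yet)
Bit 13: prefix='011' -> emit 'i', reset
Bit 14: prefix='0' (no match yet)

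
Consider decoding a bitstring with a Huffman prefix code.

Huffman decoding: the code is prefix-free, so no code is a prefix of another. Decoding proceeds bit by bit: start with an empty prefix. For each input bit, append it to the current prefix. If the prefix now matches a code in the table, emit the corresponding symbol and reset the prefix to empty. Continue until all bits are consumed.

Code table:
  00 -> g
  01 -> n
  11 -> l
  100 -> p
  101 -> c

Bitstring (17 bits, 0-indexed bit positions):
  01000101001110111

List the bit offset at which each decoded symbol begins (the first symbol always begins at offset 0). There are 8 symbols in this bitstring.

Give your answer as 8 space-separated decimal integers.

Bit 0: prefix='0' (no match yet)
Bit 1: prefix='01' -> emit 'n', reset
Bit 2: prefix='0' (no match yet)
Bit 3: prefix='00' -> emit 'g', reset
Bit 4: prefix='0' (no match yet)
Bit 5: prefix='01' -> emit 'n', reset
Bit 6: prefix='0' (no match yet)
Bit 7: prefix='01' -> emit 'n', reset
Bit 8: prefix='0' (no match yet)
Bit 9: prefix='00' -> emit 'g', reset
Bit 10: prefix='1' (no match yet)
Bit 11: prefix='11' -> emit 'l', reset
Bit 12: prefix='1' (no match yet)
Bit 13: prefix='10' (no match yet)
Bit 14: prefix='101' -> emit 'c', reset
Bit 15: prefix='1' (no match yet)
Bit 16: prefix='11' -> emit 'l', reset

Answer: 0 2 4 6 8 10 12 15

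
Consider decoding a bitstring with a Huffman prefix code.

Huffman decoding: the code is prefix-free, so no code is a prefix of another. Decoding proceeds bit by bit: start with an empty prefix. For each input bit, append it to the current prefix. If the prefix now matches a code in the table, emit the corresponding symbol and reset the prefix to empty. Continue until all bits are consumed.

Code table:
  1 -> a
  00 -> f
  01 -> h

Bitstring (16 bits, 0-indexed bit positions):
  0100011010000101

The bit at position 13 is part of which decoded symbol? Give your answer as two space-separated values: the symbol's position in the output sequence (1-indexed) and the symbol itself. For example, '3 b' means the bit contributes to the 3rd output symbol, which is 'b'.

Bit 0: prefix='0' (no match yet)
Bit 1: prefix='01' -> emit 'h', reset
Bit 2: prefix='0' (no match yet)
Bit 3: prefix='00' -> emit 'f', reset
Bit 4: prefix='0' (no match yet)
Bit 5: prefix='01' -> emit 'h', reset
Bit 6: prefix='1' -> emit 'a', reset
Bit 7: prefix='0' (no match yet)
Bit 8: prefix='01' -> emit 'h', reset
Bit 9: prefix='0' (no match yet)
Bit 10: prefix='00' -> emit 'f', reset
Bit 11: prefix='0' (no match yet)
Bit 12: prefix='00' -> emit 'f', reset
Bit 13: prefix='1' -> emit 'a', reset
Bit 14: prefix='0' (no match yet)
Bit 15: prefix='01' -> emit 'h', reset

Answer: 8 a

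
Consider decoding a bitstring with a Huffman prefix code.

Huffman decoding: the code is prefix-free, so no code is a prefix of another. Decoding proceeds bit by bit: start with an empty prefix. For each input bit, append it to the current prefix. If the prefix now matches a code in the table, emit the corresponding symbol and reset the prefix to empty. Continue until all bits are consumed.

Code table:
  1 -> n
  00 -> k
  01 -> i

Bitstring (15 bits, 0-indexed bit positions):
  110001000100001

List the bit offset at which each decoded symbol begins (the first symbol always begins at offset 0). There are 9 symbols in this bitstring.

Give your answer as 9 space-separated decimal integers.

Bit 0: prefix='1' -> emit 'n', reset
Bit 1: prefix='1' -> emit 'n', reset
Bit 2: prefix='0' (no match yet)
Bit 3: prefix='00' -> emit 'k', reset
Bit 4: prefix='0' (no match yet)
Bit 5: prefix='01' -> emit 'i', reset
Bit 6: prefix='0' (no match yet)
Bit 7: prefix='00' -> emit 'k', reset
Bit 8: prefix='0' (no match yet)
Bit 9: prefix='01' -> emit 'i', reset
Bit 10: prefix='0' (no match yet)
Bit 11: prefix='00' -> emit 'k', reset
Bit 12: prefix='0' (no match yet)
Bit 13: prefix='00' -> emit 'k', reset
Bit 14: prefix='1' -> emit 'n', reset

Answer: 0 1 2 4 6 8 10 12 14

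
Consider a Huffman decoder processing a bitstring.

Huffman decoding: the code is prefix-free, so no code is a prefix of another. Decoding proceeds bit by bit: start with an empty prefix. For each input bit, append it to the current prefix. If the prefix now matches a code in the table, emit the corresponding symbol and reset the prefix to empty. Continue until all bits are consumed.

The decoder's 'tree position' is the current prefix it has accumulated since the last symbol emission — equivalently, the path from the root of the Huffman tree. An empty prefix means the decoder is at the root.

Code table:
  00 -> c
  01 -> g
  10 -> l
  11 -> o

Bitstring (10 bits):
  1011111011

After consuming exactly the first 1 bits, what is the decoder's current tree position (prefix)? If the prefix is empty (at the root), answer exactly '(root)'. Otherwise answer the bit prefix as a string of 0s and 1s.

Bit 0: prefix='1' (no match yet)

Answer: 1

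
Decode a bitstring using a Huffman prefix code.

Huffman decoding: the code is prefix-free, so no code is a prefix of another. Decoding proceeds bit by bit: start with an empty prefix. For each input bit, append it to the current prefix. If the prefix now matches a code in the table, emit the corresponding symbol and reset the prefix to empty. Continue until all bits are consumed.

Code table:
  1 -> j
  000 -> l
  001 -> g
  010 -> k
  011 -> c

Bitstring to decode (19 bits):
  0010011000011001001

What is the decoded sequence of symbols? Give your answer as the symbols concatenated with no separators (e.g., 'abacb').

Answer: ggjlcgg

Derivation:
Bit 0: prefix='0' (no match yet)
Bit 1: prefix='00' (no match yet)
Bit 2: prefix='001' -> emit 'g', reset
Bit 3: prefix='0' (no match yet)
Bit 4: prefix='00' (no match yet)
Bit 5: prefix='001' -> emit 'g', reset
Bit 6: prefix='1' -> emit 'j', reset
Bit 7: prefix='0' (no match yet)
Bit 8: prefix='00' (no match yet)
Bit 9: prefix='000' -> emit 'l', reset
Bit 10: prefix='0' (no match yet)
Bit 11: prefix='01' (no match yet)
Bit 12: prefix='011' -> emit 'c', reset
Bit 13: prefix='0' (no match yet)
Bit 14: prefix='00' (no match yet)
Bit 15: prefix='001' -> emit 'g', reset
Bit 16: prefix='0' (no match yet)
Bit 17: prefix='00' (no match yet)
Bit 18: prefix='001' -> emit 'g', reset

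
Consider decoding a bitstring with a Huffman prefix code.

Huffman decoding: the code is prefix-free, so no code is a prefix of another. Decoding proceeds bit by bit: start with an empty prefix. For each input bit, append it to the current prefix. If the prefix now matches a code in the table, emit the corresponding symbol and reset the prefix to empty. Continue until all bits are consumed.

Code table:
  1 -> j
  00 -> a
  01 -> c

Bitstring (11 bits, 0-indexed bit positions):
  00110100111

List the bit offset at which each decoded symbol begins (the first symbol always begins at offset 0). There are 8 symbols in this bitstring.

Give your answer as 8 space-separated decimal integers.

Answer: 0 2 3 4 6 8 9 10

Derivation:
Bit 0: prefix='0' (no match yet)
Bit 1: prefix='00' -> emit 'a', reset
Bit 2: prefix='1' -> emit 'j', reset
Bit 3: prefix='1' -> emit 'j', reset
Bit 4: prefix='0' (no match yet)
Bit 5: prefix='01' -> emit 'c', reset
Bit 6: prefix='0' (no match yet)
Bit 7: prefix='00' -> emit 'a', reset
Bit 8: prefix='1' -> emit 'j', reset
Bit 9: prefix='1' -> emit 'j', reset
Bit 10: prefix='1' -> emit 'j', reset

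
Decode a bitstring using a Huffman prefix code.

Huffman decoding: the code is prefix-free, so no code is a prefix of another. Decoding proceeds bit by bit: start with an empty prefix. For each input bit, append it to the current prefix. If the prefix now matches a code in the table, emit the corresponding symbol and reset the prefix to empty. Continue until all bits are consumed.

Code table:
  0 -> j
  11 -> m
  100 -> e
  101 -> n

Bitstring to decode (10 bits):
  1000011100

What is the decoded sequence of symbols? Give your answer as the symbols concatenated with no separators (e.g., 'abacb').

Bit 0: prefix='1' (no match yet)
Bit 1: prefix='10' (no match yet)
Bit 2: prefix='100' -> emit 'e', reset
Bit 3: prefix='0' -> emit 'j', reset
Bit 4: prefix='0' -> emit 'j', reset
Bit 5: prefix='1' (no match yet)
Bit 6: prefix='11' -> emit 'm', reset
Bit 7: prefix='1' (no match yet)
Bit 8: prefix='10' (no match yet)
Bit 9: prefix='100' -> emit 'e', reset

Answer: ejjme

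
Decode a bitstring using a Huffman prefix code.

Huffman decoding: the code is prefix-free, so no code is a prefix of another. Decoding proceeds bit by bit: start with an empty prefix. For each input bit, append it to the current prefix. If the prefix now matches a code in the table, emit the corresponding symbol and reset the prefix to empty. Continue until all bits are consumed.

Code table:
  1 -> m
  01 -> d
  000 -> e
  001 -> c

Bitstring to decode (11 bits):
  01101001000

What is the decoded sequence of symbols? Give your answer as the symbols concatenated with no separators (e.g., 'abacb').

Bit 0: prefix='0' (no match yet)
Bit 1: prefix='01' -> emit 'd', reset
Bit 2: prefix='1' -> emit 'm', reset
Bit 3: prefix='0' (no match yet)
Bit 4: prefix='01' -> emit 'd', reset
Bit 5: prefix='0' (no match yet)
Bit 6: prefix='00' (no match yet)
Bit 7: prefix='001' -> emit 'c', reset
Bit 8: prefix='0' (no match yet)
Bit 9: prefix='00' (no match yet)
Bit 10: prefix='000' -> emit 'e', reset

Answer: dmdce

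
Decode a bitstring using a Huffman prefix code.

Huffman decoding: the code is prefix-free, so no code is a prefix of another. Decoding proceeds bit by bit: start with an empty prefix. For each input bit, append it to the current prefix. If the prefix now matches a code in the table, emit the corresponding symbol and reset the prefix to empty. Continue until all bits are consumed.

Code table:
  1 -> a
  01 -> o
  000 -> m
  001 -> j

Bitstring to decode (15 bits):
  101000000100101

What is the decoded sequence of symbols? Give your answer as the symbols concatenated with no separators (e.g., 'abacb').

Bit 0: prefix='1' -> emit 'a', reset
Bit 1: prefix='0' (no match yet)
Bit 2: prefix='01' -> emit 'o', reset
Bit 3: prefix='0' (no match yet)
Bit 4: prefix='00' (no match yet)
Bit 5: prefix='000' -> emit 'm', reset
Bit 6: prefix='0' (no match yet)
Bit 7: prefix='00' (no match yet)
Bit 8: prefix='000' -> emit 'm', reset
Bit 9: prefix='1' -> emit 'a', reset
Bit 10: prefix='0' (no match yet)
Bit 11: prefix='00' (no match yet)
Bit 12: prefix='001' -> emit 'j', reset
Bit 13: prefix='0' (no match yet)
Bit 14: prefix='01' -> emit 'o', reset

Answer: aommajo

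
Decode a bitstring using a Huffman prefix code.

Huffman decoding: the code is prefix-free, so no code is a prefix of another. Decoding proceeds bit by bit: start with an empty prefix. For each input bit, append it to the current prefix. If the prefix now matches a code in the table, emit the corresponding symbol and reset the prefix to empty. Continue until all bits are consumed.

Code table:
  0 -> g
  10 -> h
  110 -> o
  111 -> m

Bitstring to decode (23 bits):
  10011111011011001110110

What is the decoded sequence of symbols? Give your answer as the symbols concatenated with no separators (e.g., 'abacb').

Bit 0: prefix='1' (no match yet)
Bit 1: prefix='10' -> emit 'h', reset
Bit 2: prefix='0' -> emit 'g', reset
Bit 3: prefix='1' (no match yet)
Bit 4: prefix='11' (no match yet)
Bit 5: prefix='111' -> emit 'm', reset
Bit 6: prefix='1' (no match yet)
Bit 7: prefix='11' (no match yet)
Bit 8: prefix='110' -> emit 'o', reset
Bit 9: prefix='1' (no match yet)
Bit 10: prefix='11' (no match yet)
Bit 11: prefix='110' -> emit 'o', reset
Bit 12: prefix='1' (no match yet)
Bit 13: prefix='11' (no match yet)
Bit 14: prefix='110' -> emit 'o', reset
Bit 15: prefix='0' -> emit 'g', reset
Bit 16: prefix='1' (no match yet)
Bit 17: prefix='11' (no match yet)
Bit 18: prefix='111' -> emit 'm', reset
Bit 19: prefix='0' -> emit 'g', reset
Bit 20: prefix='1' (no match yet)
Bit 21: prefix='11' (no match yet)
Bit 22: prefix='110' -> emit 'o', reset

Answer: hgmooogmgo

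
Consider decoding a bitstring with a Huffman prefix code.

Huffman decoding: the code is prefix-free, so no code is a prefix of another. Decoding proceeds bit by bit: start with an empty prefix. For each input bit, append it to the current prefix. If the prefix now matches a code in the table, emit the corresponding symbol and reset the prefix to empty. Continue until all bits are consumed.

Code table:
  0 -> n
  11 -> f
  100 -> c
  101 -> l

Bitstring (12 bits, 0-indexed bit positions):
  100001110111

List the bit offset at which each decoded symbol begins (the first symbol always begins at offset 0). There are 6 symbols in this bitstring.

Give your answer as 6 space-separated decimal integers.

Bit 0: prefix='1' (no match yet)
Bit 1: prefix='10' (no match yet)
Bit 2: prefix='100' -> emit 'c', reset
Bit 3: prefix='0' -> emit 'n', reset
Bit 4: prefix='0' -> emit 'n', reset
Bit 5: prefix='1' (no match yet)
Bit 6: prefix='11' -> emit 'f', reset
Bit 7: prefix='1' (no match yet)
Bit 8: prefix='10' (no match yet)
Bit 9: prefix='101' -> emit 'l', reset
Bit 10: prefix='1' (no match yet)
Bit 11: prefix='11' -> emit 'f', reset

Answer: 0 3 4 5 7 10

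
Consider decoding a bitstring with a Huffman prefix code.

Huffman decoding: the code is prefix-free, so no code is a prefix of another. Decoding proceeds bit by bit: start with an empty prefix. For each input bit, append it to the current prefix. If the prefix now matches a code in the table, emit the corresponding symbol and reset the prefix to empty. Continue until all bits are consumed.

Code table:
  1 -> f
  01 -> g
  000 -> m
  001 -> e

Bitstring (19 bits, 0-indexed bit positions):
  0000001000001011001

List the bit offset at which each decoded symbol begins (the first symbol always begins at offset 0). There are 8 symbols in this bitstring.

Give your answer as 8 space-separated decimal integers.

Bit 0: prefix='0' (no match yet)
Bit 1: prefix='00' (no match yet)
Bit 2: prefix='000' -> emit 'm', reset
Bit 3: prefix='0' (no match yet)
Bit 4: prefix='00' (no match yet)
Bit 5: prefix='000' -> emit 'm', reset
Bit 6: prefix='1' -> emit 'f', reset
Bit 7: prefix='0' (no match yet)
Bit 8: prefix='00' (no match yet)
Bit 9: prefix='000' -> emit 'm', reset
Bit 10: prefix='0' (no match yet)
Bit 11: prefix='00' (no match yet)
Bit 12: prefix='001' -> emit 'e', reset
Bit 13: prefix='0' (no match yet)
Bit 14: prefix='01' -> emit 'g', reset
Bit 15: prefix='1' -> emit 'f', reset
Bit 16: prefix='0' (no match yet)
Bit 17: prefix='00' (no match yet)
Bit 18: prefix='001' -> emit 'e', reset

Answer: 0 3 6 7 10 13 15 16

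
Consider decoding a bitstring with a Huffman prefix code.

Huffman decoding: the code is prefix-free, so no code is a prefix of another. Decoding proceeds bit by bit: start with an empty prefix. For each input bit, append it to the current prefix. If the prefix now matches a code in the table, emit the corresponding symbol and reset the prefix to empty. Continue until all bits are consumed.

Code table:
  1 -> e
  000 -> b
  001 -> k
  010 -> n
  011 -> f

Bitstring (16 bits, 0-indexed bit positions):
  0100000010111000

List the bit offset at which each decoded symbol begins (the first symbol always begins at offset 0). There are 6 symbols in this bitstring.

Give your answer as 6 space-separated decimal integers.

Bit 0: prefix='0' (no match yet)
Bit 1: prefix='01' (no match yet)
Bit 2: prefix='010' -> emit 'n', reset
Bit 3: prefix='0' (no match yet)
Bit 4: prefix='00' (no match yet)
Bit 5: prefix='000' -> emit 'b', reset
Bit 6: prefix='0' (no match yet)
Bit 7: prefix='00' (no match yet)
Bit 8: prefix='001' -> emit 'k', reset
Bit 9: prefix='0' (no match yet)
Bit 10: prefix='01' (no match yet)
Bit 11: prefix='011' -> emit 'f', reset
Bit 12: prefix='1' -> emit 'e', reset
Bit 13: prefix='0' (no match yet)
Bit 14: prefix='00' (no match yet)
Bit 15: prefix='000' -> emit 'b', reset

Answer: 0 3 6 9 12 13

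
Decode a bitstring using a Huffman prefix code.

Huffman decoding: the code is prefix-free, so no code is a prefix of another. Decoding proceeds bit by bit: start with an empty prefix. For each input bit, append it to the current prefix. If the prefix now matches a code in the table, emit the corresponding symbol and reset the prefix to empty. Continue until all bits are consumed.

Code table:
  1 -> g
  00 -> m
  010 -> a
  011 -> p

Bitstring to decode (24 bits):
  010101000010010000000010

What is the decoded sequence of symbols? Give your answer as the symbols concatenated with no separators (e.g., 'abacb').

Answer: agamaammma

Derivation:
Bit 0: prefix='0' (no match yet)
Bit 1: prefix='01' (no match yet)
Bit 2: prefix='010' -> emit 'a', reset
Bit 3: prefix='1' -> emit 'g', reset
Bit 4: prefix='0' (no match yet)
Bit 5: prefix='01' (no match yet)
Bit 6: prefix='010' -> emit 'a', reset
Bit 7: prefix='0' (no match yet)
Bit 8: prefix='00' -> emit 'm', reset
Bit 9: prefix='0' (no match yet)
Bit 10: prefix='01' (no match yet)
Bit 11: prefix='010' -> emit 'a', reset
Bit 12: prefix='0' (no match yet)
Bit 13: prefix='01' (no match yet)
Bit 14: prefix='010' -> emit 'a', reset
Bit 15: prefix='0' (no match yet)
Bit 16: prefix='00' -> emit 'm', reset
Bit 17: prefix='0' (no match yet)
Bit 18: prefix='00' -> emit 'm', reset
Bit 19: prefix='0' (no match yet)
Bit 20: prefix='00' -> emit 'm', reset
Bit 21: prefix='0' (no match yet)
Bit 22: prefix='01' (no match yet)
Bit 23: prefix='010' -> emit 'a', reset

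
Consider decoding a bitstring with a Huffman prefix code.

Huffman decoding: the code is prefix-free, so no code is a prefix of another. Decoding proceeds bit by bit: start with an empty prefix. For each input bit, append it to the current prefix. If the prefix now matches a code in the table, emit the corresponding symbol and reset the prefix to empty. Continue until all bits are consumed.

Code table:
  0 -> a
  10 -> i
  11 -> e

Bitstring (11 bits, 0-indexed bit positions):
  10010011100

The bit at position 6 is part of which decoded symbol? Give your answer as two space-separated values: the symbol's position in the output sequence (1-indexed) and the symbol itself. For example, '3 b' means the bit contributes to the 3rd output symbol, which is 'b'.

Bit 0: prefix='1' (no match yet)
Bit 1: prefix='10' -> emit 'i', reset
Bit 2: prefix='0' -> emit 'a', reset
Bit 3: prefix='1' (no match yet)
Bit 4: prefix='10' -> emit 'i', reset
Bit 5: prefix='0' -> emit 'a', reset
Bit 6: prefix='1' (no match yet)
Bit 7: prefix='11' -> emit 'e', reset
Bit 8: prefix='1' (no match yet)
Bit 9: prefix='10' -> emit 'i', reset
Bit 10: prefix='0' -> emit 'a', reset

Answer: 5 e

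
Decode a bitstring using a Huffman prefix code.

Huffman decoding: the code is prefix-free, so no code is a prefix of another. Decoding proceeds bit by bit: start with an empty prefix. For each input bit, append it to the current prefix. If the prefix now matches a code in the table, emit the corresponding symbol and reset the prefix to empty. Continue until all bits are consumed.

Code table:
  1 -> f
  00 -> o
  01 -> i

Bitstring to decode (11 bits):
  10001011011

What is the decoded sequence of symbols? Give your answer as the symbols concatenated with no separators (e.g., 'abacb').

Answer: foiifif

Derivation:
Bit 0: prefix='1' -> emit 'f', reset
Bit 1: prefix='0' (no match yet)
Bit 2: prefix='00' -> emit 'o', reset
Bit 3: prefix='0' (no match yet)
Bit 4: prefix='01' -> emit 'i', reset
Bit 5: prefix='0' (no match yet)
Bit 6: prefix='01' -> emit 'i', reset
Bit 7: prefix='1' -> emit 'f', reset
Bit 8: prefix='0' (no match yet)
Bit 9: prefix='01' -> emit 'i', reset
Bit 10: prefix='1' -> emit 'f', reset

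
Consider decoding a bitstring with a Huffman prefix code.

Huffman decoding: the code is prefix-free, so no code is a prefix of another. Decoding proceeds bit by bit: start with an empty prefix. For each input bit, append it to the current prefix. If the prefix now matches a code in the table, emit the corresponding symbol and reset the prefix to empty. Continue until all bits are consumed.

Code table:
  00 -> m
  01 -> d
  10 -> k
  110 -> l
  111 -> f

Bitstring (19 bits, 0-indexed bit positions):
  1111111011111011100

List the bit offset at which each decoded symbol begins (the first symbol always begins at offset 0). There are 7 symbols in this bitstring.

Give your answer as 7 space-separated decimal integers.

Bit 0: prefix='1' (no match yet)
Bit 1: prefix='11' (no match yet)
Bit 2: prefix='111' -> emit 'f', reset
Bit 3: prefix='1' (no match yet)
Bit 4: prefix='11' (no match yet)
Bit 5: prefix='111' -> emit 'f', reset
Bit 6: prefix='1' (no match yet)
Bit 7: prefix='10' -> emit 'k', reset
Bit 8: prefix='1' (no match yet)
Bit 9: prefix='11' (no match yet)
Bit 10: prefix='111' -> emit 'f', reset
Bit 11: prefix='1' (no match yet)
Bit 12: prefix='11' (no match yet)
Bit 13: prefix='110' -> emit 'l', reset
Bit 14: prefix='1' (no match yet)
Bit 15: prefix='11' (no match yet)
Bit 16: prefix='111' -> emit 'f', reset
Bit 17: prefix='0' (no match yet)
Bit 18: prefix='00' -> emit 'm', reset

Answer: 0 3 6 8 11 14 17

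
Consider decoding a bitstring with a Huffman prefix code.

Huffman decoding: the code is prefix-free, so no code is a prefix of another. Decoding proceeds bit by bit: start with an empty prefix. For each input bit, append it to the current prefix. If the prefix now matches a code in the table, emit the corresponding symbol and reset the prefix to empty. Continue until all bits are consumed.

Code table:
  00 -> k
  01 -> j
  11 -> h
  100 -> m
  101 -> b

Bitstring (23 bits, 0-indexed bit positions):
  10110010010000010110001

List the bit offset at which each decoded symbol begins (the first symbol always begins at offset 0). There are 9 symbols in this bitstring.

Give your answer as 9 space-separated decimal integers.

Answer: 0 3 6 9 12 14 16 18 21

Derivation:
Bit 0: prefix='1' (no match yet)
Bit 1: prefix='10' (no match yet)
Bit 2: prefix='101' -> emit 'b', reset
Bit 3: prefix='1' (no match yet)
Bit 4: prefix='10' (no match yet)
Bit 5: prefix='100' -> emit 'm', reset
Bit 6: prefix='1' (no match yet)
Bit 7: prefix='10' (no match yet)
Bit 8: prefix='100' -> emit 'm', reset
Bit 9: prefix='1' (no match yet)
Bit 10: prefix='10' (no match yet)
Bit 11: prefix='100' -> emit 'm', reset
Bit 12: prefix='0' (no match yet)
Bit 13: prefix='00' -> emit 'k', reset
Bit 14: prefix='0' (no match yet)
Bit 15: prefix='01' -> emit 'j', reset
Bit 16: prefix='0' (no match yet)
Bit 17: prefix='01' -> emit 'j', reset
Bit 18: prefix='1' (no match yet)
Bit 19: prefix='10' (no match yet)
Bit 20: prefix='100' -> emit 'm', reset
Bit 21: prefix='0' (no match yet)
Bit 22: prefix='01' -> emit 'j', reset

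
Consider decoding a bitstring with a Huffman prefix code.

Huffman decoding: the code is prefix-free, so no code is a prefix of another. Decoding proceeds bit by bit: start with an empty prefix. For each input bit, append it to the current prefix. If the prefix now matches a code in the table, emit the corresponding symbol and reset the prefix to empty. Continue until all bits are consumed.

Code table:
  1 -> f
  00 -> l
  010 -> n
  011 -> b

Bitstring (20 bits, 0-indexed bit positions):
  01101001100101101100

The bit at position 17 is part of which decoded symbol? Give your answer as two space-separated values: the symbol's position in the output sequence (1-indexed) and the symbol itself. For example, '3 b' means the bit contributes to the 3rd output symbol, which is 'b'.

Bit 0: prefix='0' (no match yet)
Bit 1: prefix='01' (no match yet)
Bit 2: prefix='011' -> emit 'b', reset
Bit 3: prefix='0' (no match yet)
Bit 4: prefix='01' (no match yet)
Bit 5: prefix='010' -> emit 'n', reset
Bit 6: prefix='0' (no match yet)
Bit 7: prefix='01' (no match yet)
Bit 8: prefix='011' -> emit 'b', reset
Bit 9: prefix='0' (no match yet)
Bit 10: prefix='00' -> emit 'l', reset
Bit 11: prefix='1' -> emit 'f', reset
Bit 12: prefix='0' (no match yet)
Bit 13: prefix='01' (no match yet)
Bit 14: prefix='011' -> emit 'b', reset
Bit 15: prefix='0' (no match yet)
Bit 16: prefix='01' (no match yet)
Bit 17: prefix='011' -> emit 'b', reset
Bit 18: prefix='0' (no match yet)
Bit 19: prefix='00' -> emit 'l', reset

Answer: 7 b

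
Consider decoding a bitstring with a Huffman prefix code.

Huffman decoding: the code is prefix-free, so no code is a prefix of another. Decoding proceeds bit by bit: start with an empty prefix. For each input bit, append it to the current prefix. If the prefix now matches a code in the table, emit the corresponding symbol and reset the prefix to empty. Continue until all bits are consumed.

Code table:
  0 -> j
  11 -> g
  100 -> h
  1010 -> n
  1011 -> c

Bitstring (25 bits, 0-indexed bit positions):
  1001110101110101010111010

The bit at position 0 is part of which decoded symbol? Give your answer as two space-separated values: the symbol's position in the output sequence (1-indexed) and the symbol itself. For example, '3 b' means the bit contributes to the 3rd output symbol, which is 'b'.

Bit 0: prefix='1' (no match yet)
Bit 1: prefix='10' (no match yet)
Bit 2: prefix='100' -> emit 'h', reset
Bit 3: prefix='1' (no match yet)
Bit 4: prefix='11' -> emit 'g', reset

Answer: 1 h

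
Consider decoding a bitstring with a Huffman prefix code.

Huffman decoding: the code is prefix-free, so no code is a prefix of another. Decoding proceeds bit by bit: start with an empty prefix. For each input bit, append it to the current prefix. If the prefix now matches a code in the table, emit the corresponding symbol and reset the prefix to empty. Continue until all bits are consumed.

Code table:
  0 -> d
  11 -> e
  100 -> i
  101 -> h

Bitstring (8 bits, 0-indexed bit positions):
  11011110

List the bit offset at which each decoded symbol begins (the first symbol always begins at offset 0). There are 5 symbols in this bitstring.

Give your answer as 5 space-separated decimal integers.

Answer: 0 2 3 5 7

Derivation:
Bit 0: prefix='1' (no match yet)
Bit 1: prefix='11' -> emit 'e', reset
Bit 2: prefix='0' -> emit 'd', reset
Bit 3: prefix='1' (no match yet)
Bit 4: prefix='11' -> emit 'e', reset
Bit 5: prefix='1' (no match yet)
Bit 6: prefix='11' -> emit 'e', reset
Bit 7: prefix='0' -> emit 'd', reset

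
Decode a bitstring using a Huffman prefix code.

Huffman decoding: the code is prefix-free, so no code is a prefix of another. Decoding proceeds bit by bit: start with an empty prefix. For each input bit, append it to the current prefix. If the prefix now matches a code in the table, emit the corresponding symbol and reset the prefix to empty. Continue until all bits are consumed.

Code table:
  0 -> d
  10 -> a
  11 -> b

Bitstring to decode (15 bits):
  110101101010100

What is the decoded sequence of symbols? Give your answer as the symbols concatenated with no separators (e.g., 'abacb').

Bit 0: prefix='1' (no match yet)
Bit 1: prefix='11' -> emit 'b', reset
Bit 2: prefix='0' -> emit 'd', reset
Bit 3: prefix='1' (no match yet)
Bit 4: prefix='10' -> emit 'a', reset
Bit 5: prefix='1' (no match yet)
Bit 6: prefix='11' -> emit 'b', reset
Bit 7: prefix='0' -> emit 'd', reset
Bit 8: prefix='1' (no match yet)
Bit 9: prefix='10' -> emit 'a', reset
Bit 10: prefix='1' (no match yet)
Bit 11: prefix='10' -> emit 'a', reset
Bit 12: prefix='1' (no match yet)
Bit 13: prefix='10' -> emit 'a', reset
Bit 14: prefix='0' -> emit 'd', reset

Answer: bdabdaaad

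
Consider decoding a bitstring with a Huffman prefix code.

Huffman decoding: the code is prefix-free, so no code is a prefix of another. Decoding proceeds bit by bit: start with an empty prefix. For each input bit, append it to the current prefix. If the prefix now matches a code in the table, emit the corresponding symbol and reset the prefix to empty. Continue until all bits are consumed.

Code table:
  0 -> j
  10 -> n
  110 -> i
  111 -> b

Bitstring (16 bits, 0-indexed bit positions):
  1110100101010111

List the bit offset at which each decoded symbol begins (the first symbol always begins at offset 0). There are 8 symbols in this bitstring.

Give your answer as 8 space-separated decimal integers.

Answer: 0 3 4 6 7 9 11 13

Derivation:
Bit 0: prefix='1' (no match yet)
Bit 1: prefix='11' (no match yet)
Bit 2: prefix='111' -> emit 'b', reset
Bit 3: prefix='0' -> emit 'j', reset
Bit 4: prefix='1' (no match yet)
Bit 5: prefix='10' -> emit 'n', reset
Bit 6: prefix='0' -> emit 'j', reset
Bit 7: prefix='1' (no match yet)
Bit 8: prefix='10' -> emit 'n', reset
Bit 9: prefix='1' (no match yet)
Bit 10: prefix='10' -> emit 'n', reset
Bit 11: prefix='1' (no match yet)
Bit 12: prefix='10' -> emit 'n', reset
Bit 13: prefix='1' (no match yet)
Bit 14: prefix='11' (no match yet)
Bit 15: prefix='111' -> emit 'b', reset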